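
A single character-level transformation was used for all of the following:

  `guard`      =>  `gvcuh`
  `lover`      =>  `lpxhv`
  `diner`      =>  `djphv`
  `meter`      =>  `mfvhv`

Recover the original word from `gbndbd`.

The shift increases by 1 at each position, starting from +0: 0, 1, 2, ….
Decoding gbndbd: g−0=g, b−1=a, n−2=l, d−3=a, b−4=x, d−5=y.

galaxy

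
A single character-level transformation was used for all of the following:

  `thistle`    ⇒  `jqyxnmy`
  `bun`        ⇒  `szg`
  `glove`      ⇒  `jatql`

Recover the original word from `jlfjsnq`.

Two steps: reverse the string, then apply a Caesar shift of +5.
Reversing it on jlfjsnq: shift back: j−5=e, l−5=g, f−5=a, j−5=e, s−5=n, n−5=i, q−5=l → egaenil; then reverse → lineage.

lineage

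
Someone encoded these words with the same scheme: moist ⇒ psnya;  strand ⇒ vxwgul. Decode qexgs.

nasal

In moist: m→p is +3, o→s is +4, i→n is +5, s→y is +6 — the shift increases by 1 each position. Each letter shifts forward by (position + 3), i.e. 3, 4, 5, … — the shift grows by one for each successive letter.
Undoing it on qexgs: q−3=n, e−4=a, x−5=s, g−6=a, s−7=l.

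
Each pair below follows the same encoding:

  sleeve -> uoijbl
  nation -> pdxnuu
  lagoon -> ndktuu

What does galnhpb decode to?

exhibit

Letter i (0-indexed) is shifted by i+2, so successive shifts are 2, 3, 4, ….
Decoding galnhpb: g−2=e, a−3=x, l−4=h, n−5=i, h−6=b, p−7=i, b−8=t.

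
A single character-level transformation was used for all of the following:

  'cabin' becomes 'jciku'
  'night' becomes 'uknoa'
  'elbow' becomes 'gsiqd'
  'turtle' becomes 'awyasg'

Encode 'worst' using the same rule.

dqyza

Vowels shift forward by 2 and consonants shift forward by 7.
On worst: w(cons)+7=d, o(vowel)+2=q, r(cons)+7=y, s(cons)+7=z, t(cons)+7=a.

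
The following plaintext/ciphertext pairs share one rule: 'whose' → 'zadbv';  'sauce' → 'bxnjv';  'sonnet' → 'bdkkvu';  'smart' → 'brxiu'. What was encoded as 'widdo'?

proof

Treating letters as 0–25, the rule is x ↦ 19x + 23 (mod 26).
Reversing it on widdo: w(22)→11·(22−23)≡15=p; i(8)→11·(8−23)≡17=r; d(3)→11·(3−23)≡14=o; d(3)→11·(3−23)≡14=o; o(14)→11·(14−23)≡5=f (all mod 26).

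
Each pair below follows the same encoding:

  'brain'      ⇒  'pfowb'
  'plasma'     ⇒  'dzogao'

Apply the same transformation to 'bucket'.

piqysh

Compare letters: b→p is +14, r→f is +14, a→o is +14 — a constant shift. This is a Caesar cipher with shift 14.
For bucket: b+14=p, u+14=i, c+14=q, k+14=y, e+14=s, t+14=h.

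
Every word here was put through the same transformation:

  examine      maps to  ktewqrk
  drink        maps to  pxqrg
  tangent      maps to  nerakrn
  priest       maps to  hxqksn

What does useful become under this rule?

iskfib

e(4)→k(10) and x(23)→t(19) fit y≡21x+4 (mod 26); the inverse of 21 mod 26 is 5. Treating letters as 0–25, the rule is x ↦ 21x + 4 (mod 26).
Applying it to useful: u(20)→21·20+4≡8=i; s(18)→21·18+4≡18=s; e(4)→21·4+4≡10=k; f(5)→21·5+4≡5=f; u(20)→21·20+4≡8=i; l(11)→21·11+4≡1=b (all mod 26).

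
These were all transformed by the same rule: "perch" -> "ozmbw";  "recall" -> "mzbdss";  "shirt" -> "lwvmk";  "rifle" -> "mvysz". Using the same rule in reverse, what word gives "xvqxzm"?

p(15)→o(14) and e(4)→z(25) fit y≡25x+3 (mod 26); the inverse of 25 mod 26 is 25. Treating letters as 0–25, the rule is x ↦ 25x + 3 (mod 26).
Decoding xvqxzm: x(23)→25·(23−3)≡6=g; v(21)→25·(21−3)≡8=i; q(16)→25·(16−3)≡13=n; x(23)→25·(23−3)≡6=g; z(25)→25·(25−3)≡4=e; m(12)→25·(12−3)≡17=r (all mod 26).

ginger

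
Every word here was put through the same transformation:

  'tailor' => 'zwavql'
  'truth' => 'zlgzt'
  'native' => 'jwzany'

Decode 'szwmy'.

stage

This is an affine cipher: with a=0,…,z=25, each position x becomes (7x+22) mod 26.
Reversing it on szwmy: s(18)→15·(18−22)≡18=s; z(25)→15·(25−22)≡19=t; w(22)→15·(22−22)≡0=a; m(12)→15·(12−22)≡6=g; y(24)→15·(24−22)≡4=e (all mod 26).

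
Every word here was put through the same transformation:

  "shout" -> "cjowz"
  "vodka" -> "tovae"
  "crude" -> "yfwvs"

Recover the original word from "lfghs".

prize

This is an affine cipher: with a=0,…,z=25, each position x becomes (23x+4) mod 26.
Decoding lfghs: l(11)→17·(11−4)≡15=p; f(5)→17·(5−4)≡17=r; g(6)→17·(6−4)≡8=i; h(7)→17·(7−4)≡25=z; s(18)→17·(18−4)≡4=e (all mod 26).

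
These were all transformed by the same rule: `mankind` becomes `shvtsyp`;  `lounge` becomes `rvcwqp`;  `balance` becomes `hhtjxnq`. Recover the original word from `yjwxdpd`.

Each letter shifts forward by (position + 6), i.e. 6, 7, 8, … — the shift grows by one for each successive letter.
Reversing it on yjwxdpd: y−6=s, j−7=c, w−8=o, x−9=o, d−10=t, p−11=e, d−12=r.

scooter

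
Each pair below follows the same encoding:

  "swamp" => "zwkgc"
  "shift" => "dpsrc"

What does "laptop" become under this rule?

zydzkv

Read the word backwards and shift each letter +10.
Applying it to laptop: reverse → potpal; then shift: p+10=z, o+10=y, t+10=d, p+10=z, a+10=k, l+10=v.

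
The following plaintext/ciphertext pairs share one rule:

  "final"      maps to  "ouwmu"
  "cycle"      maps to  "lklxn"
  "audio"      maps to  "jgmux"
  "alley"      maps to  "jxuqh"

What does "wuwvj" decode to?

Shifts by position in final: pos 0: f→o (+9), pos 1: i→u (+12), pos 2: n→w (+9), pos 3: a→m (+12) — repeating every 2. The shifts repeat in a cycle of length 2: positions 0,1,… shift by +9, +12, then the pattern repeats.
Reversing it on wuwvj: w−9=n, u−12=i, w−9=n, v−12=j, j−9=a.

ninja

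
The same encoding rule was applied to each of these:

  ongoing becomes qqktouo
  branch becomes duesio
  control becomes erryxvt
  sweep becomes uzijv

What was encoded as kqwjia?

Letter i (0-indexed) is shifted by i+2, so successive shifts are 2, 3, 4, ….
Undoing it on kqwjia: k−2=i, q−3=n, w−4=s, j−5=e, i−6=c, a−7=t.

insect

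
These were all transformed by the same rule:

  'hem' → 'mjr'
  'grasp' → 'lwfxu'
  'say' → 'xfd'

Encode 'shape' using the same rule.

Compare letters: h→m is +5, e→j is +5, m→r is +5 — a constant shift. It's a constant shift of +5 (ROT5).
For shape: s+5=x, h+5=m, a+5=f, p+5=u, e+5=j.

xmfuj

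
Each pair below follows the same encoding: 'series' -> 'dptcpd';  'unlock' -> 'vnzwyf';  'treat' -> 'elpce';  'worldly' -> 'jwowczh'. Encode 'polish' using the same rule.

The output letters match the input read backwards, each shifted +11: series reversed is seires. The word is reversed, then every letter is shifted forward by 11.
On polish: reverse → hsilop; then shift: h+11=s, s+11=d, i+11=t, l+11=w, o+11=z, p+11=a.

sdtwza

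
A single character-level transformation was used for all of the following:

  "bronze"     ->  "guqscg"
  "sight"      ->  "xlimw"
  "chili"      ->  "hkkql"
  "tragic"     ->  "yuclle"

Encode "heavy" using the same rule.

mhcab

A repeating key of period 3 is used — shifts +5, +3, +2 over and over.
Applying it to heavy: h+5=m, e+3=h, a+2=c, v+5=a, y+3=b.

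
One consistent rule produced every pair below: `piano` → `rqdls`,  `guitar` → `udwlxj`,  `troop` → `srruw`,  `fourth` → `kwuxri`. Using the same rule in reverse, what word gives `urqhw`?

tenor

The output letters match the input read backwards, each shifted +3: piano reversed is onaip. The word is reversed, then every letter is shifted forward by 3.
Reversing it on urqhw: shift back: u−3=r, r−3=o, q−3=n, h−3=e, w−3=t → ronet; then reverse → tenor.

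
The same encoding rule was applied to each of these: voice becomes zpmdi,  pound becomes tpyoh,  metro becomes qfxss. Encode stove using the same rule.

wuswi

Shifts by position in voice: pos 0: v→z (+4), pos 1: o→p (+1), pos 2: i→m (+4), pos 3: c→d (+1) — repeating every 2. It's a Vigenère-style cipher with numeric key [4,1]: position i shifts by key[i mod 2].
For stove: s+4=w, t+1=u, o+4=s, v+1=w, e+4=i.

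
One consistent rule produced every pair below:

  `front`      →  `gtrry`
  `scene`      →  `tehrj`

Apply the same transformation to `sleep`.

tnhiu

Letter i (0-indexed) is shifted by i+1, so successive shifts are 1, 2, 3, ….
On sleep: s+1=t, l+2=n, e+3=h, e+4=i, p+5=u.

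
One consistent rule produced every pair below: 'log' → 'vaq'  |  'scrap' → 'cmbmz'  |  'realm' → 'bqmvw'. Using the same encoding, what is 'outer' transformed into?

agdqb

The shift depends on letter class: consonant l→v is +10, but vowel o→a is +12. The rule splits by letter class: vowels +12, consonants +10.
On outer: o(vowel)+12=a, u(vowel)+12=g, t(cons)+10=d, e(vowel)+12=q, r(cons)+10=b.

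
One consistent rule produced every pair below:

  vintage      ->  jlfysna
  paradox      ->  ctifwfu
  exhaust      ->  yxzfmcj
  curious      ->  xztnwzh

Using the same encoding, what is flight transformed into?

The output letters match the input read backwards, each shifted +5: vintage reversed is egatniv. Read the word backwards and shift each letter +5.
For flight: reverse → thgilf; then shift: t+5=y, h+5=m, g+5=l, i+5=n, l+5=q, f+5=k.

ymlnqk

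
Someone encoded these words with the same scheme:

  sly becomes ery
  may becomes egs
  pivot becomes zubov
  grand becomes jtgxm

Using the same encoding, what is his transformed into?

yon

The output letters match the input read backwards, each shifted +6: sly reversed is yls. Two steps: reverse the string, then apply a Caesar shift of +6.
Applying it to his: reverse → sih; then shift: s+6=y, i+6=o, h+6=n.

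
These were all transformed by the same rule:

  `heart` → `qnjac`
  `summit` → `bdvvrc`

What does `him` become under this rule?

qrv

Every letter moves 9 places later in the alphabet, wrapping around z→a.
Applying it to him: h+9=q, i+9=r, m+9=v.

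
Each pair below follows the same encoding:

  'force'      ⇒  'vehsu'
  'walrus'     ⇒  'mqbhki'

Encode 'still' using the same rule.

Compare letters: f→v is +16, o→e is +16, r→h is +16 — a constant shift. It's a constant shift of +16 (ROT16).
On still: s+16=i, t+16=j, i+16=y, l+16=b, l+16=b.

ijybb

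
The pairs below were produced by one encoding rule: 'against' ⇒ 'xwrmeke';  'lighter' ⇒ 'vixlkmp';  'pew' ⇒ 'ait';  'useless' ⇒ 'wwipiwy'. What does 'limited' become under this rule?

hixmqmp

The output letters match the input read backwards, each shifted +4: against reversed is tsniaga. Two steps: reverse the string, then apply a Caesar shift of +4.
Applying it to limited: reverse → detimil; then shift: d+4=h, e+4=i, t+4=x, i+4=m, m+4=q, i+4=m, l+4=p.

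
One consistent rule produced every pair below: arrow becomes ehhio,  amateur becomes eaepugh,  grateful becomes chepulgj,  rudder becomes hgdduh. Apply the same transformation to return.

hupghr

a(0)→e(4) and r(17)→h(7) fit y≡17x+4 (mod 26); the inverse of 17 mod 26 is 23. This is an affine cipher: with a=0,…,z=25, each position x becomes (17x+4) mod 26.
For return: r(17)→17·17+4≡7=h; e(4)→17·4+4≡20=u; t(19)→17·19+4≡15=p; u(20)→17·20+4≡6=g; r(17)→17·17+4≡7=h; n(13)→17·13+4≡17=r (all mod 26).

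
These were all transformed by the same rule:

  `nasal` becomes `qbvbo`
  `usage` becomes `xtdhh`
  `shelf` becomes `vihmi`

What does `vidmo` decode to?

The shifts repeat in a cycle of length 2: positions 0,1,… shift by +3, +1, then the pattern repeats.
Reversing it on vidmo: v−3=s, i−1=h, d−3=a, m−1=l, o−3=l.

shall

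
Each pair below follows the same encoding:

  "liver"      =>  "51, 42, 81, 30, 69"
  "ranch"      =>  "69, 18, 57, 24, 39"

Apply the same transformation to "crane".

l(#12)→51 and i(#9)→42: differences scale by 3, so n = 3·pos + 15. The formula is n = 3×(alphabet index, a=1) + 15.
On crane: c=3→24, r=18→69, a=1→18, n=14→57, e=5→30.

24, 69, 18, 57, 30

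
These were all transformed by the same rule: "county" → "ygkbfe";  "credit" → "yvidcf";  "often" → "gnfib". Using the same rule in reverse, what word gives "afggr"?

c(2)→y(24) and o(14)→g(6) fit y≡5x+14 (mod 26); the inverse of 5 mod 26 is 21. This is an affine cipher: with a=0,…,z=25, each position x becomes (5x+14) mod 26.
Undoing it on afggr: a(0)→21·(0−14)≡18=s; f(5)→21·(5−14)≡19=t; g(6)→21·(6−14)≡14=o; g(6)→21·(6−14)≡14=o; r(17)→21·(17−14)≡11=l (all mod 26).

stool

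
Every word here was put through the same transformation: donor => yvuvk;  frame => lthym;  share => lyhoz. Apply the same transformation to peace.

The output letters match the input read backwards, each shifted +7: donor reversed is ronod. Read the word backwards and shift each letter +7.
Applying it to peace: reverse → ecaep; then shift: e+7=l, c+7=j, a+7=h, e+7=l, p+7=w.

ljhlw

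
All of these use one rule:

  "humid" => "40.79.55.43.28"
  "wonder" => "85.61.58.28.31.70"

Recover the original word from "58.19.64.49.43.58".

The formula is n = 3×(alphabet index, a=1) + 16.
Decoding 58.19.64.49.43.58: 58→(58−16)÷3=14=n, 19→(19−16)÷3=1=a, 64→(64−16)÷3=16=p, 49→(49−16)÷3=11=k, 43→(43−16)÷3=9=i, 58→(58−16)÷3=14=n.

napkin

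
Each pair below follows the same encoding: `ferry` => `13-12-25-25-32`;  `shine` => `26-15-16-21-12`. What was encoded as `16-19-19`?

f is letter #6 and maps to 13: an offset of 7. Each letter is replaced by its alphabet position (a=1..z=26) + 7.
Reversing it on 16-19-19: 16→(16−7)÷1=9=i, 19→(19−7)÷1=12=l, 19→(19−7)÷1=12=l.

ill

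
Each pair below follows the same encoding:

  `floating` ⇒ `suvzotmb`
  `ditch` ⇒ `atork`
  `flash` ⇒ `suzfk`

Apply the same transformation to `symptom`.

fhdeovd

f(5)→s(18) and l(11)→u(20) fit y≡9x+25 (mod 26); the inverse of 9 mod 26 is 3. Each letter's alphabet position (a=0..z=25) is mapped through 9·x+25 mod 26 — an affine cipher.
For symptom: s(18)→9·18+25≡5=f; y(24)→9·24+25≡7=h; m(12)→9·12+25≡3=d; p(15)→9·15+25≡4=e; t(19)→9·19+25≡14=o; o(14)→9·14+25≡21=v; m(12)→9·12+25≡3=d (all mod 26).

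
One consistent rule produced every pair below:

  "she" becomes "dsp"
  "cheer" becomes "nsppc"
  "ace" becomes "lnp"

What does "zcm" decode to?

Compare letters: s→d is +11, h→s is +11, e→p is +11 — a constant shift. Every letter moves 11 places later in the alphabet, wrapping around z→a.
Undoing it on zcm: z−11=o, c−11=r, m−11=b.

orb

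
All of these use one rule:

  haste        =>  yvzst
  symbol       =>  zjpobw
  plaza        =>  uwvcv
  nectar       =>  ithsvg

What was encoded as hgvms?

craft

h(7)→y(24) and a(0)→v(21) fit y≡19x+21 (mod 26); the inverse of 19 mod 26 is 11. Treating letters as 0–25, the rule is x ↦ 19x + 21 (mod 26).
Undoing it on hgvms: h(7)→11·(7−21)≡2=c; g(6)→11·(6−21)≡17=r; v(21)→11·(21−21)≡0=a; m(12)→11·(12−21)≡5=f; s(18)→11·(18−21)≡19=t (all mod 26).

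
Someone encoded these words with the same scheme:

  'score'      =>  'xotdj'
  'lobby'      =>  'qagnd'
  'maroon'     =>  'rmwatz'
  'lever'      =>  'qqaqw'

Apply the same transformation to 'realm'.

wqfxr

Shifts by position in score: pos 0: s→x (+5), pos 1: c→o (+12), pos 2: o→t (+5), pos 3: r→d (+12) — repeating every 2. A repeating key of period 2 is used — shifts +5, +12 over and over.
For realm: r+5=w, e+12=q, a+5=f, l+12=x, m+5=r.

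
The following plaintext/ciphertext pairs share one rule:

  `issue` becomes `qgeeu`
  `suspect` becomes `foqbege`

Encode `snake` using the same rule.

The output letters match the input read backwards, each shifted +12: issue reversed is eussi. The word is reversed, then every letter is shifted forward by 12.
Applying it to snake: reverse → ekans; then shift: e+12=q, k+12=w, a+12=m, n+12=z, s+12=e.

qwmze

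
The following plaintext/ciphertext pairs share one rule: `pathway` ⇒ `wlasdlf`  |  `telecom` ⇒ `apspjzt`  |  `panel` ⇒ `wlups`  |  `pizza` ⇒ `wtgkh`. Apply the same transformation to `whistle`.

Shifts by position in pathway: pos 0: p→w (+7), pos 1: a→l (+11), pos 2: t→a (+7), pos 3: h→s (+11) — repeating every 2. The shifts repeat in a cycle of length 2: positions 0,1,… shift by +7, +11, then the pattern repeats.
Applying it to whistle: w+7=d, h+11=s, i+7=p, s+11=d, t+7=a, l+11=w, e+7=l.

dspdawl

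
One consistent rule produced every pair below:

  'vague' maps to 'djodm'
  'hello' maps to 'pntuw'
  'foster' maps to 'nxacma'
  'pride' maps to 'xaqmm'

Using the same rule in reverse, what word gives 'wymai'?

It's a Vigenère-style cipher with numeric key [8,9]: position i shifts by key[i mod 2].
Reversing it on wymai: w−8=o, y−9=p, m−8=e, a−9=r, i−8=a.

opera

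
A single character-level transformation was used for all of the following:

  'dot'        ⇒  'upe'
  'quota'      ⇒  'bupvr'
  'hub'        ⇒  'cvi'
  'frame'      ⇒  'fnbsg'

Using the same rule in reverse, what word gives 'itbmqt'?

splash

The output letters match the input read backwards, each shifted +1: dot reversed is tod. Two steps: reverse the string, then apply a Caesar shift of +1.
Decoding itbmqt: shift back: i−1=h, t−1=s, b−1=a, m−1=l, q−1=p, t−1=s → hsalps; then reverse → splash.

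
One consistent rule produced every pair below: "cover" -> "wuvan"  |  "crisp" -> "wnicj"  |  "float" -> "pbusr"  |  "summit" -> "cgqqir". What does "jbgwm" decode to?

c(2)→w(22) and o(14)→u(20) fit y≡15x+18 (mod 26); the inverse of 15 mod 26 is 7. Treating letters as 0–25, the rule is x ↦ 15x + 18 (mod 26).
Undoing it on jbgwm: j(9)→7·(9−18)≡15=p; b(1)→7·(1−18)≡11=l; g(6)→7·(6−18)≡20=u; w(22)→7·(22−18)≡2=c; m(12)→7·(12−18)≡10=k (all mod 26).

pluck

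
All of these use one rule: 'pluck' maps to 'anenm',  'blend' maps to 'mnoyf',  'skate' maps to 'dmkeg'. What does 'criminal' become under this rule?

Shifts by position in pluck: pos 0: p→a (+11), pos 1: l→n (+2), pos 2: u→e (+10), pos 3: c→n (+11), pos 4: k→m (+2) — repeating every 3. The shifts repeat in a cycle of length 3: positions 0,1,… shift by +11, +2, +10, then the pattern repeats.
Applying it to criminal: c+11=n, r+2=t, i+10=s, m+11=x, i+2=k, n+10=x, a+11=l, l+2=n.

ntsxkxln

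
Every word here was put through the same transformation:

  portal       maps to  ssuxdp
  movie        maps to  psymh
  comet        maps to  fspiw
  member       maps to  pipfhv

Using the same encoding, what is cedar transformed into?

figeu

A repeating key of period 2 is used — shifts +3, +4 over and over.
For cedar: c+3=f, e+4=i, d+3=g, a+4=e, r+3=u.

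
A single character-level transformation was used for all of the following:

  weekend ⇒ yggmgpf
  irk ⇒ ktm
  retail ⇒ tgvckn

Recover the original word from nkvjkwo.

lithium

Compare letters: w→y is +2, e→g is +2, e→g is +2 — a constant shift. This is a Caesar cipher with shift 2.
Decoding nkvjkwo: n−2=l, k−2=i, v−2=t, j−2=h, k−2=i, w−2=u, o−2=m.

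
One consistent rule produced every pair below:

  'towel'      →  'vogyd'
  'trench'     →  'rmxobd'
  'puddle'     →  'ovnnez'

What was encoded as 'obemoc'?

The output letters match the input read backwards, each shifted +10: towel reversed is lewot. Two steps: reverse the string, then apply a Caesar shift of +10.
Undoing it on obemoc: shift back: o−10=e, b−10=r, e−10=u, m−10=c, o−10=e, c−10=s → eruces; then reverse → secure.

secure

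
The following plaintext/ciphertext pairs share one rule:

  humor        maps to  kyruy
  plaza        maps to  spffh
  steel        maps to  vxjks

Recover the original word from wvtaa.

In humor: h→k is +3, u→y is +4, m→r is +5, o→u is +6 — the shift increases by 1 each position. Letter i (0-indexed) is shifted by i+3, so successive shifts are 3, 4, 5, ….
Undoing it on wvtaa: w−3=t, v−4=r, t−5=o, a−6=u, a−7=t.

trout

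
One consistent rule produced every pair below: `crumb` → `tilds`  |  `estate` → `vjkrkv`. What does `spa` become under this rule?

jgr

Compare letters: c→t is +17, r→i is +17, u→l is +17 — a constant shift. Every letter moves 17 places later in the alphabet, wrapping around z→a.
On spa: s+17=j, p+17=g, a+17=r.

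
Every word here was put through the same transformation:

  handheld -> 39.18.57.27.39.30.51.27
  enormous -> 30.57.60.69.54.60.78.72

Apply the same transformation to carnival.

The formula is n = 3×(alphabet index, a=1) + 15.
On carnival: c=3→24, a=1→18, r=18→69, n=14→57, i=9→42, v=22→81, a=1→18, l=12→51.

24.18.69.57.42.81.18.51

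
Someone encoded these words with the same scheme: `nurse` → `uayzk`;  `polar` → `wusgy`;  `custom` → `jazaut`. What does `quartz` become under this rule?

The shift depends on letter class: consonant n→u is +7, but vowel u→a is +6. The rule splits by letter class: vowels +6, consonants +7.
On quartz: q(cons)+7=x, u(vowel)+6=a, a(vowel)+6=g, r(cons)+7=y, t(cons)+7=a, z(cons)+7=g.

xagyag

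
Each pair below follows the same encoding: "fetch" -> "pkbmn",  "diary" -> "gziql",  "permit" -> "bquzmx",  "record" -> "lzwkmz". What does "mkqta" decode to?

slice

The output letters match the input read backwards, each shifted +8: fetch reversed is hctef. Read the word backwards and shift each letter +8.
Reversing it on mkqta: shift back: m−8=e, k−8=c, q−8=i, t−8=l, a−8=s → ecils; then reverse → slice.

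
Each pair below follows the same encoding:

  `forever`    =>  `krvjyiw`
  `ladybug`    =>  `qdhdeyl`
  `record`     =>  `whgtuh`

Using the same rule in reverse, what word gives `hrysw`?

Shifts by position in forever: pos 0: f→k (+5), pos 1: o→r (+3), pos 2: r→v (+4), pos 3: e→j (+5), pos 4: v→y (+3), pos 5: e→i (+4) — repeating every 3. The shifts repeat in a cycle of length 3: positions 0,1,… shift by +5, +3, +4, then the pattern repeats.
Decoding hrysw: h−5=c, r−3=o, y−4=u, s−5=n, w−3=t.

count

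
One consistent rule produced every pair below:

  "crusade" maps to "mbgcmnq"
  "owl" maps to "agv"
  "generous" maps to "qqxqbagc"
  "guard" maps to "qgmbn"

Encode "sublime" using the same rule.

Two shifts are in play — +12 for a/e/i/o/u, +10 for every other letter.
For sublime: s(cons)+10=c, u(vowel)+12=g, b(cons)+10=l, l(cons)+10=v, i(vowel)+12=u, m(cons)+10=w, e(vowel)+12=q.

cglvuwq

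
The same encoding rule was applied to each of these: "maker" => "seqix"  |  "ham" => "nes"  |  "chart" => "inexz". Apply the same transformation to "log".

rsm

The shift depends on letter class: consonant m→s is +6, but vowel a→e is +4. Vowels shift forward by 4 and consonants shift forward by 6.
On log: l(cons)+6=r, o(vowel)+4=s, g(cons)+6=m.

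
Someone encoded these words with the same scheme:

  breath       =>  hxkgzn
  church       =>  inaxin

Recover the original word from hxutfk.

bronze

Compare letters: b→h is +6, r→x is +6, e→k is +6 — a constant shift. This is a Caesar cipher with shift 6.
Reversing it on hxutfk: h−6=b, x−6=r, u−6=o, t−6=n, f−6=z, k−6=e.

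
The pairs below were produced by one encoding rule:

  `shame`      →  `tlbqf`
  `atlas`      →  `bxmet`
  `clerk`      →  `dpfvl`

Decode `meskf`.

It's a Vigenère-style cipher with numeric key [1,4]: position i shifts by key[i mod 2].
Reversing it on meskf: m−1=l, e−4=a, s−1=r, k−4=g, f−1=e.

large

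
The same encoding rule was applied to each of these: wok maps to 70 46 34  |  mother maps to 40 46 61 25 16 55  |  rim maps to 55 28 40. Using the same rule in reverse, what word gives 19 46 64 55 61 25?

w(#23)→70 and o(#15)→46: differences scale by 3, so n = 3·pos + 1. Each letter becomes 3×(its alphabet position, a=1..z=26) + 1.
Decoding 19 46 64 55 61 25: 19→(19−1)÷3=6=f, 46→(46−1)÷3=15=o, 64→(64−1)÷3=21=u, 55→(55−1)÷3=18=r, 61→(61−1)÷3=20=t, 25→(25−1)÷3=8=h.

fourth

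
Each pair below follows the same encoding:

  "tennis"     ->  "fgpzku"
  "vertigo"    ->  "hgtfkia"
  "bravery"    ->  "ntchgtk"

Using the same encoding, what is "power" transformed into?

Shifts by position in tennis: pos 0: t→f (+12), pos 1: e→g (+2), pos 2: n→p (+2), pos 3: n→z (+12), pos 4: i→k (+2), pos 5: s→u (+2) — repeating every 3. A repeating key of period 3 is used — shifts +12, +2, +2 over and over.
On power: p+12=b, o+2=q, w+2=y, e+12=q, r+2=t.

bqyqt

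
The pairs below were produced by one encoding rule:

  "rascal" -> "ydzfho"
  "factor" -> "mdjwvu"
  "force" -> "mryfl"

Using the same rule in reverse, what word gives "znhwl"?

skate

Shifts by position in rascal: pos 0: r→y (+7), pos 1: a→d (+3), pos 2: s→z (+7), pos 3: c→f (+3) — repeating every 2. A repeating key of period 2 is used — shifts +7, +3 over and over.
Reversing it on znhwl: z−7=s, n−3=k, h−7=a, w−3=t, l−7=e.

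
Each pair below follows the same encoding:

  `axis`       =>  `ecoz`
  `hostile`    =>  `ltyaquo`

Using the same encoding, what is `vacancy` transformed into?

zfihvli

In axis: a→e is +4, x→c is +5, i→o is +6, s→z is +7 — the shift increases by 1 each position. The shift increases by 1 at each position, starting from +4: 4, 5, 6, ….
On vacancy: v+4=z, a+5=f, c+6=i, a+7=h, n+8=v, c+9=l, y+10=i.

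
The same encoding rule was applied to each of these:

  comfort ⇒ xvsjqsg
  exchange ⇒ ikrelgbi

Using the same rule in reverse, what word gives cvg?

cry

The output letters match the input read backwards, each shifted +4: comfort reversed is trofmoc. The word is reversed, then every letter is shifted forward by 4.
Reversing it on cvg: shift back: c−4=y, v−4=r, g−4=c → yrc; then reverse → cry.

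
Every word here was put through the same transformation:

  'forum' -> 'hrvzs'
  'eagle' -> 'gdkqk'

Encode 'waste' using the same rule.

The shift increases by 1 at each position, starting from +2: 2, 3, 4, ….
For waste: w+2=y, a+3=d, s+4=w, t+5=y, e+6=k.

ydwyk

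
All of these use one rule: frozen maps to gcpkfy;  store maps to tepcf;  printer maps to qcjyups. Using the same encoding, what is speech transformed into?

tafpds

Shifts by position in frozen: pos 0: f→g (+1), pos 1: r→c (+11), pos 2: o→p (+1), pos 3: z→k (+11) — repeating every 2. A repeating key of period 2 is used — shifts +1, +11 over and over.
Applying it to speech: s+1=t, p+11=a, e+1=f, e+11=p, c+1=d, h+11=s.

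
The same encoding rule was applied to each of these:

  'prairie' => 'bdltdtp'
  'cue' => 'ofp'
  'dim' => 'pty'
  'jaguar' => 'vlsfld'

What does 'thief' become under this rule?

The shift depends on letter class: consonant p→b is +12, but vowel a→l is +11. Vowels shift forward by 11 and consonants shift forward by 12.
For thief: t(cons)+12=f, h(cons)+12=t, i(vowel)+11=t, e(vowel)+11=p, f(cons)+12=r.

fttpr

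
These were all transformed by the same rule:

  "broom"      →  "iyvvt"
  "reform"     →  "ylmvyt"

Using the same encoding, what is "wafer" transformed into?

dhmly

Compare letters: b→i is +7, r→y is +7, o→v is +7 — a constant shift. This is a Caesar cipher with shift 7.
On wafer: w+7=d, a+7=h, f+7=m, e+7=l, r+7=y.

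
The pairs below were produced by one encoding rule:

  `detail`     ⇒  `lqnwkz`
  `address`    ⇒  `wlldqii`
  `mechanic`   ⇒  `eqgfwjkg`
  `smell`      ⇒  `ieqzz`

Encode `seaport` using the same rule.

iqwtodn

This is an affine cipher: with a=0,…,z=25, each position x becomes (5x+22) mod 26.
Applying it to seaport: s(18)→5·18+22≡8=i; e(4)→5·4+22≡16=q; a(0)→5·0+22≡22=w; p(15)→5·15+22≡19=t; o(14)→5·14+22≡14=o; r(17)→5·17+22≡3=d; t(19)→5·19+22≡13=n (all mod 26).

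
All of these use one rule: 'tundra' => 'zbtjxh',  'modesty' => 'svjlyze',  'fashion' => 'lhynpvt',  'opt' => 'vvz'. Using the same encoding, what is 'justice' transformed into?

pbyzpil

The shift depends on letter class: consonant t→z is +6, but vowel u→b is +7. Vowels shift forward by 7 and consonants shift forward by 6.
On justice: j(cons)+6=p, u(vowel)+7=b, s(cons)+6=y, t(cons)+6=z, i(vowel)+7=p, c(cons)+6=i, e(vowel)+7=l.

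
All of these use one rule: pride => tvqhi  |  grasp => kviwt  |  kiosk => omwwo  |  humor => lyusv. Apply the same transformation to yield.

Shifts by position in pride: pos 0: p→t (+4), pos 1: r→v (+4), pos 2: i→q (+8), pos 3: d→h (+4), pos 4: e→i (+4) — repeating every 3. A repeating key of period 3 is used — shifts +4, +4, +8 over and over.
For yield: y+4=c, i+4=m, e+8=m, l+4=p, d+4=h.

cmmph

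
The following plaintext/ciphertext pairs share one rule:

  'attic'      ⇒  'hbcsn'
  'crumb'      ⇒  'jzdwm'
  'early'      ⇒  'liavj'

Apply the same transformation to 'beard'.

imjbo

In attic: a→h is +7, t→b is +8, t→c is +9, i→s is +10 — the shift increases by 1 each position. The shift increases by 1 at each position, starting from +7: 7, 8, 9, ….
For beard: b+7=i, e+8=m, a+9=j, r+10=b, d+11=o.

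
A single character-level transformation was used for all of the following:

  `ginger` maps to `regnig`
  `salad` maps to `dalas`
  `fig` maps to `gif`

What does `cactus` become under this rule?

sutcac

The output letters match the input read backwards: ginger reversed is regnig. The word is simply reversed.
Applying it to cactus: reverse → sutcac.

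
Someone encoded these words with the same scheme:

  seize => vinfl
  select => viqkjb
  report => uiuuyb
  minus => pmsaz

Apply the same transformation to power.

Letter i (0-indexed) is shifted by i+3, so successive shifts are 3, 4, 5, ….
Applying it to power: p+3=s, o+4=s, w+5=b, e+6=k, r+7=y.

ssbky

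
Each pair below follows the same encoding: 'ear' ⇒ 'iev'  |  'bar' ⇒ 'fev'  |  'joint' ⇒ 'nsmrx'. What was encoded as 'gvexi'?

crate

Compare letters: e→i is +4, a→e is +4, r→v is +4 — a constant shift. Each letter is shifted forward by 4 in the alphabet (a Caesar shift of +4).
Decoding gvexi: g−4=c, v−4=r, e−4=a, x−4=t, i−4=e.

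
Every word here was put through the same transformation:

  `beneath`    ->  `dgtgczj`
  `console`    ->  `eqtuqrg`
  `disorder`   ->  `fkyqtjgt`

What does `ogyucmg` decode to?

message

A repeating key of period 3 is used — shifts +2, +2, +6 over and over.
Reversing it on ogyucmg: o−2=m, g−2=e, y−6=s, u−2=s, c−2=a, m−6=g, g−2=e.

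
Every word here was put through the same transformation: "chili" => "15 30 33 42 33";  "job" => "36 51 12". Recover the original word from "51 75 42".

c(#3)→15 and h(#8)→30: differences scale by 3, so n = 3·pos + 6. The formula is n = 3×(alphabet index, a=1) + 6.
Undoing it on 51 75 42: 51→(51−6)÷3=15=o, 75→(75−6)÷3=23=w, 42→(42−6)÷3=12=l.

owl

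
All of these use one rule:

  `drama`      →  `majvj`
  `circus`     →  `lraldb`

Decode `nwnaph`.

energy

Compare letters: d→m is +9, r→a is +9, a→j is +9 — a constant shift. Each letter is shifted forward by 9 in the alphabet (a Caesar shift of +9).
Undoing it on nwnaph: n−9=e, w−9=n, n−9=e, a−9=r, p−9=g, h−9=y.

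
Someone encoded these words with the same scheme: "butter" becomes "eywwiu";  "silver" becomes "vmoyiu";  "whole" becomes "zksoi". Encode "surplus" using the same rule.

vyusoyv

Vowels shift forward by 4 and consonants shift forward by 3.
For surplus: s(cons)+3=v, u(vowel)+4=y, r(cons)+3=u, p(cons)+3=s, l(cons)+3=o, u(vowel)+4=y, s(cons)+3=v.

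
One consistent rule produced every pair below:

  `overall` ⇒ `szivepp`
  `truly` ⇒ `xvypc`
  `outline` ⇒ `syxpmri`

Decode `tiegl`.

Compare letters: o→s is +4, v→z is +4, e→i is +4 — a constant shift. This is a Caesar cipher with shift 4.
Undoing it on tiegl: t−4=p, i−4=e, e−4=a, g−4=c, l−4=h.

peach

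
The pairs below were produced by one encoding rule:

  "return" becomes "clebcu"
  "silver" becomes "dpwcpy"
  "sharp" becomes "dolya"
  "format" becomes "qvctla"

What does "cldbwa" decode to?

Shifts by position in return: pos 0: r→c (+11), pos 1: e→l (+7), pos 2: t→e (+11), pos 3: u→b (+7) — repeating every 2. The shifts repeat in a cycle of length 2: positions 0,1,… shift by +11, +7, then the pattern repeats.
Reversing it on cldbwa: c−11=r, l−7=e, d−11=s, b−7=u, w−11=l, a−7=t.

result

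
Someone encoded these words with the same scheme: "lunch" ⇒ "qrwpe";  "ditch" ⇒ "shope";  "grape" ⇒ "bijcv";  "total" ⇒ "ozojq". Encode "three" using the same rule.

l(11)→q(16) and u(20)→r(17) fit y≡3x+9 (mod 26); the inverse of 3 mod 26 is 9. This is an affine cipher: with a=0,…,z=25, each position x becomes (3x+9) mod 26.
For three: t(19)→3·19+9≡14=o; h(7)→3·7+9≡4=e; r(17)→3·17+9≡8=i; e(4)→3·4+9≡21=v; e(4)→3·4+9≡21=v (all mod 26).

oeivv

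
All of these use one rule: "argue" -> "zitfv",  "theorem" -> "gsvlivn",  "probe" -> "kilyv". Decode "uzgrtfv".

Each pair mirrors across the alphabet (a↔z, r↔i, g↔t): positions sum to 25. Each letter is replaced by its mirror in the alphabet: a↔z, b↔y, c↔x, and so on (the Atbash cipher).
Reversing it on uzgrtfv: u↔f, z↔a, g↔t, r↔i, t↔g, f↔u, v↔e.

fatigue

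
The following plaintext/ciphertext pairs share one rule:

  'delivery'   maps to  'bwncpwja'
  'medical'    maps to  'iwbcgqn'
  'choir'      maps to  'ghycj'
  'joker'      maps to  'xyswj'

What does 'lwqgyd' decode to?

beacon

d(3)→b(1) and e(4)→w(22) fit y≡21x+16 (mod 26); the inverse of 21 mod 26 is 5. Treating letters as 0–25, the rule is x ↦ 21x + 16 (mod 26).
Decoding lwqgyd: l(11)→5·(11−16)≡1=b; w(22)→5·(22−16)≡4=e; q(16)→5·(16−16)≡0=a; g(6)→5·(6−16)≡2=c; y(24)→5·(24−16)≡14=o; d(3)→5·(3−16)≡13=n (all mod 26).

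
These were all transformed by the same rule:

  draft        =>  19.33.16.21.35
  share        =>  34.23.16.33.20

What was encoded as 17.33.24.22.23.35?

bright

The number is (letter's place in the alphabet, a=1) + 15.
Decoding 17.33.24.22.23.35: 17→(17−15)÷1=2=b, 33→(33−15)÷1=18=r, 24→(24−15)÷1=9=i, 22→(22−15)÷1=7=g, 23→(23−15)÷1=8=h, 35→(35−15)÷1=20=t.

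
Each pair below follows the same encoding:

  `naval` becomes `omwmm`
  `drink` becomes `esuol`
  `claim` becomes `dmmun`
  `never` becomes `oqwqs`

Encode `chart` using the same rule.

dimsu

The shift depends on letter class: consonant n→o is +1, but vowel a→m is +12. Two shifts are in play — +12 for a/e/i/o/u, +1 for every other letter.
For chart: c(cons)+1=d, h(cons)+1=i, a(vowel)+12=m, r(cons)+1=s, t(cons)+1=u.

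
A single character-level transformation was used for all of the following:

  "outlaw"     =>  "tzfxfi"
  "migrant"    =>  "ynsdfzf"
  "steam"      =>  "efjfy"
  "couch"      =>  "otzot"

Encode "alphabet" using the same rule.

The shift depends on letter class: consonant t→f is +12, but vowel o→t is +5. Vowels shift forward by 5 and consonants shift forward by 12.
For alphabet: a(vowel)+5=f, l(cons)+12=x, p(cons)+12=b, h(cons)+12=t, a(vowel)+5=f, b(cons)+12=n, e(vowel)+5=j, t(cons)+12=f.

fxbtfnjf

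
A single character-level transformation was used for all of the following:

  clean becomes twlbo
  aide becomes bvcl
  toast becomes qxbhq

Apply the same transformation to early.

Each letter's alphabet position (a=0..z=25) is mapped through 9·x+1 mod 26 — an affine cipher.
For early: e(4)→9·4+1≡11=l; a(0)→9·0+1≡1=b; r(17)→9·17+1≡24=y; l(11)→9·11+1≡22=w; y(24)→9·24+1≡9=j (all mod 26).

lbywj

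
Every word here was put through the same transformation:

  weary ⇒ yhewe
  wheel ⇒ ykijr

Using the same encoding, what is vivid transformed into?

xlznj

Each letter shifts forward by (position + 2), i.e. 2, 3, 4, … — the shift grows by one for each successive letter.
On vivid: v+2=x, i+3=l, v+4=z, i+5=n, d+6=j.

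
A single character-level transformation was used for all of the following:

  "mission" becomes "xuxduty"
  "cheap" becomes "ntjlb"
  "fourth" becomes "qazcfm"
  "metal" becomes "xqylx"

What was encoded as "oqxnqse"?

Shifts by position in mission: pos 0: m→x (+11), pos 1: i→u (+12), pos 2: s→x (+5), pos 3: s→d (+11), pos 4: i→u (+12), pos 5: o→t (+5) — repeating every 3. It's a Vigenère-style cipher with numeric key [11,12,5]: position i shifts by key[i mod 3].
Undoing it on oqxnqse: o−11=d, q−12=e, x−5=s, n−11=c, q−12=e, s−5=n, e−11=t.

descent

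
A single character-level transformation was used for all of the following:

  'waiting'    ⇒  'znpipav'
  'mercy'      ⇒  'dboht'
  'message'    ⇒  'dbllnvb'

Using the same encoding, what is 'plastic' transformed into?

ugnliph

Each letter's alphabet position (a=0..z=25) is mapped through 23·x+13 mod 26 — an affine cipher.
On plastic: p(15)→23·15+13≡20=u; l(11)→23·11+13≡6=g; a(0)→23·0+13≡13=n; s(18)→23·18+13≡11=l; t(19)→23·19+13≡8=i; i(8)→23·8+13≡15=p; c(2)→23·2+13≡7=h (all mod 26).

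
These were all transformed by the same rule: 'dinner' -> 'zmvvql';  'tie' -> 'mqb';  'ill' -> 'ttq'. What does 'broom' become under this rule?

uwwzj

Read the word backwards and shift each letter +8.
For broom: reverse → moorb; then shift: m+8=u, o+8=w, o+8=w, r+8=z, b+8=j.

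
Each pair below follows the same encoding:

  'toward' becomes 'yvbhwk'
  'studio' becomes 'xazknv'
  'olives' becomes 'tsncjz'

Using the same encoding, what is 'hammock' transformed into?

It's a Vigenère-style cipher with numeric key [5,7]: position i shifts by key[i mod 2].
On hammock: h+5=m, a+7=h, m+5=r, m+7=t, o+5=t, c+7=j, k+5=p.

mhrttjp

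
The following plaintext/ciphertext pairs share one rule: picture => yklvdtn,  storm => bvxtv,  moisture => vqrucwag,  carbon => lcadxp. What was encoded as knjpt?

Shifts by position in picture: pos 0: p→y (+9), pos 1: i→k (+2), pos 2: c→l (+9), pos 3: t→v (+2) — repeating every 2. A repeating key of period 2 is used — shifts +9, +2 over and over.
Decoding knjpt: k−9=b, n−2=l, j−9=a, p−2=n, t−9=k.

blank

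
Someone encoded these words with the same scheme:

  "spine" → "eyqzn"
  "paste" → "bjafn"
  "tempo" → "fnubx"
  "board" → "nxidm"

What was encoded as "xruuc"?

limit

Shifts by position in spine: pos 0: s→e (+12), pos 1: p→y (+9), pos 2: i→q (+8), pos 3: n→z (+12), pos 4: e→n (+9) — repeating every 3. A repeating key of period 3 is used — shifts +12, +9, +8 over and over.
Decoding xruuc: x−12=l, r−9=i, u−8=m, u−12=i, c−9=t.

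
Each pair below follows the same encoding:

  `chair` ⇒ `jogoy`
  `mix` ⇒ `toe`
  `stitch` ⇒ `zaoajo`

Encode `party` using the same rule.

wgyaf

The shift depends on letter class: consonant c→j is +7, but vowel a→g is +6. Vowels shift forward by 6 and consonants shift forward by 7.
For party: p(cons)+7=w, a(vowel)+6=g, r(cons)+7=y, t(cons)+7=a, y(cons)+7=f.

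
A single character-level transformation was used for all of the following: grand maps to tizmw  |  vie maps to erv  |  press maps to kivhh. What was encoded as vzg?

eat

Each pair mirrors across the alphabet (g↔t, r↔i, a↔z): positions sum to 25. Letters are reflected about the middle of the alphabet (position → 25−position): Atbash.
Undoing it on vzg: v↔e, z↔a, g↔t.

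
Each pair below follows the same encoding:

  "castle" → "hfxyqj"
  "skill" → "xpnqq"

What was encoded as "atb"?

Compare letters: c→h is +5, a→f is +5, s→x is +5 — a constant shift. This is a Caesar cipher with shift 5.
Reversing it on atb: a−5=v, t−5=o, b−5=w.

vow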